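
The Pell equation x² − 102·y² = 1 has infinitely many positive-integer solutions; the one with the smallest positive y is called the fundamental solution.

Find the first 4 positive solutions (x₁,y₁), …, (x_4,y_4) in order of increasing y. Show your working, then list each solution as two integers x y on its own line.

√102 → a₀=10, period (10,20); ℓ=2 even so k=1
a_0=10:  p_0=10·1+0=10,  q_0=10·0+1=1
a_1=10:  p_1=10·10+1=101,  q_1=10·1+0=10
→ (101, 10).  Check: 101²=10201, 102·10²=10200, difference 1.
(x_2, y_2) = (101·101 + 102·10·10, 101·10 + 10·101) = (20401, 2020)
(x_3, y_3) = (101·20401 + 102·10·2020, 101·2020 + 10·20401) = (4120901, 408030)
(x_4, y_4) = (101·4120901 + 102·10·408030, 101·408030 + 10·4120901) = (832401601, 82420040)

101 10
20401 2020
4120901 408030
832401601 82420040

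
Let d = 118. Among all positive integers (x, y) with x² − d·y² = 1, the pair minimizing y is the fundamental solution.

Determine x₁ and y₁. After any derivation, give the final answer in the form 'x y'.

306917 28254

√118 → a₀=10, period (1,6,3,2,10,2,3,6,1,20); ℓ=10 even so k=9
k=0  a_k=10  p_k/q_k = 10/1
k=1  a_k=1  p_k/q_k = 11/1
k=2  a_k=6  p_k/q_k = 76/7
…
k=7  a_k=3  p_k/q_k = 42115/3877
k=8  a_k=6  p_k/q_k = 264802/24377
k=9  a_k=1  p_k/q_k = 306917/28254
fundamental: x₁=306917, y₁=28254  (since 94198044889 − 118·798288516 = 1)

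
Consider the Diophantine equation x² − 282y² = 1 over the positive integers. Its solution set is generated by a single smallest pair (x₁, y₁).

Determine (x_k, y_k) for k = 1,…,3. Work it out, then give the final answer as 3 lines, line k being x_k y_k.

2351 140
11054401 658280
51977791151 3095232420

d=282: √d = [16; 1,3,1,4,1,3,1,32] (ℓ=8, even), read p_7/q_7
step 0: (16, 1)  from 16·(1,0) + (0,1)
step 1: (17, 1)  from 1·(16,1) + (1,0)
step 2: (67, 4)  from 3·(17,1) + (16,1)
step 3: (84, 5)  from 1·(67,4) + (17,1)
…
step 5: (487, 29)  from 1·(403,24) + (84,5)
step 6: (1864, 111)  from 3·(487,29) + (403,24)
step 7: (2351, 140)  from 1·(1864,111) + (487,29)
→ (2351, 140).  Check: 2351²=5527201, 282·140²=5527200, difference 1.
k=2:  x_2 = 2351·2351+282·140·140 = 11054401,  y_2 = 2351·140+140·2351 = 658280
k=3:  x_3 = 2351·11054401+282·140·658280 = 51977791151,  y_3 = 2351·658280+140·11054401 = 3095232420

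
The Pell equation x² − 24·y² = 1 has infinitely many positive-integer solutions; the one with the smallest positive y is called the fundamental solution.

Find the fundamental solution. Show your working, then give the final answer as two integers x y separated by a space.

d=24: √d = [4; 1,8] (ℓ=2, even), read p_1/q_1
i=0: a=4 ⇒ p=4, q=1
i=1: a=1 ⇒ p=5, q=1
→ (5, 1).  Check: 5²=25, 24·1²=24, difference 1.

5 1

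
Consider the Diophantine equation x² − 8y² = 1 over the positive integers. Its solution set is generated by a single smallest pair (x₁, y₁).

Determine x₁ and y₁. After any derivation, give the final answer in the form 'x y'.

3 1

d=8: √d = [2; 1,4] (ℓ=2, even), read p_1/q_1
a_0=2:  p_0=2·1+0=2,  q_0=2·0+1=1
a_1=1:  p_1=1·2+1=3,  q_1=1·1+0=1
→ (3, 1).  Check: 3²=9, 8·1²=8, difference 1.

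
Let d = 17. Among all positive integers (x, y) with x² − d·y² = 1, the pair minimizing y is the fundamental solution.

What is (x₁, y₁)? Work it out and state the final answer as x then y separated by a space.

√17 = [4; 8, …], period ℓ=1 (odd) → k=1
k=0  a_k=4  p_k/q_k = 4/1
k=1  a_k=8  p_k/q_k = 33/8
→ (33, 8).  Check: 33²=1089, 17·8²=1088, difference 1.

33 8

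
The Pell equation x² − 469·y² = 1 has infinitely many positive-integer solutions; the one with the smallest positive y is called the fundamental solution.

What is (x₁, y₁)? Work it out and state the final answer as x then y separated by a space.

137215 6336

√469 = [21; 1,1,1,10,6,10,1,1,1,42, …], period ℓ=10 (even) → k=9
a_0=21:  p_0=21·1+0=21,  q_0=21·0+1=1
…
a_2=1:  p_2=1·22+21=43,  q_2=1·1+1=2
…
a_8=1:  p_8=1·47146+42923=90069,  q_8=1·2177+1982=4159
a_9=1:  p_9=1·90069+47146=137215,  q_9=1·4159+2177=6336
fundamental: x₁=137215, y₁=6336  (since 18827956225 − 469·40144896 = 1)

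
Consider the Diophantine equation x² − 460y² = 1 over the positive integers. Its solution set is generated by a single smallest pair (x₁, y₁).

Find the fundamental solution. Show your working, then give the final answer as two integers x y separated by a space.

[21; 2,4,3,1,2,10,2,1,3,4,2,42] for √460; ℓ=12 ⇒ convergent index 11
a_0=21:  p_0=21·1+0=21,  q_0=21·0+1=1
a_1=2:  p_1=2·21+1=43,  q_1=2·1+0=2
…
a_3=3:  p_3=3·193+43=622,  q_3=3·9+2=29
a_4=1:  p_4=1·622+193=815,  q_4=1·29+9=38
a_5=2:  p_5=2·815+622=2252,  q_5=2·38+29=105
…
a_7=2:  p_7=2·23335+2252=48922,  q_7=2·1088+105=2281
…
a_10=4:  p_10=4·265693+72257=1135029,  q_10=4·12388+3369=52921
a_11=2:  p_11=2·1135029+265693=2535751,  q_11=2·52921+12388=118230
(x₁, y₁) = (2535751, 118230);  2535751² − 460·118230² = 1 ✓

2535751 118230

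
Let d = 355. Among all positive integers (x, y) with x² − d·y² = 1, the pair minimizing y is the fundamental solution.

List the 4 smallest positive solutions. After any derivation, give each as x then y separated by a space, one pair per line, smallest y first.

√355 → a₀=18, period (1,5,3,3,1,6,1,3,3,5,1,36); ℓ=12 even so k=11
step 0: (18, 1)  from 18·(1,0) + (0,1)
…
step 2: (113, 6)  from 5·(19,1) + (18,1)
…
step 6: (10457, 555)  from 6·(1545,82) + (1187,63)
step 7: (12002, 637)  from 1·(10457,555) + (1545,82)
step 8: (46463, 2466)  from 3·(12002,637) + (10457,555)
step 9: (151391, 8035)  from 3·(46463,2466) + (12002,637)
step 10: (803418, 42641)  from 5·(151391,8035) + (46463,2466)
step 11: (954809, 50676)  from 1·(803418,42641) + (151391,8035)
fundamental: x₁=954809, y₁=50676  (since 911660226481 − 355·2568056976 = 1)
n=2: (954809,50676)∘(954809,50676) = (954809·954809+355·50676·50676, 954809·50676+50676·954809) = (1823320452961,96771801768)
n=3: (1823320452961,96771801768)∘(954809,50676) = (954809·1823320452961+355·50676·96771801768, 954809·96771801768+50676·1823320452961) = (3481845556741524089,184797174548553948)
n=4: (3481845556741524089,184797174548553948)∘(954809,50676) = (954809·3481845556741524089+355·50676·184797174548553948, 954809·184797174548553948+50676·3481845556741524089) = (6648994948371812427335041,352892010866963721270096)

954809 50676
1823320452961 96771801768
3481845556741524089 184797174548553948
6648994948371812427335041 352892010866963721270096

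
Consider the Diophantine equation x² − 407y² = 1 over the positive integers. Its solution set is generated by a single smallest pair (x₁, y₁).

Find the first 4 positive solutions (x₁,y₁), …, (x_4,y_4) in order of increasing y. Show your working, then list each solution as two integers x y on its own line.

[20; 5,1,2,1,5,40] for √407; ℓ=6 ⇒ convergent index 5
step 0: (20, 1)  from 20·(1,0) + (0,1)
…
step 2: (121, 6)  from 1·(101,5) + (20,1)
step 3: (343, 17)  from 2·(121,6) + (101,5)
step 4: (464, 23)  from 1·(343,17) + (121,6)
step 5: (2663, 132)  from 5·(464,23) + (343,17)
fundamental: x₁=2663, y₁=132  (since 7091569 − 407·17424 = 1)
k=2:  x_2 = 2663·2663+407·132·132 = 14183137,  y_2 = 2663·132+132·2663 = 703032
k=3:  x_3 = 2663·14183137+407·132·703032 = 75539384999,  y_3 = 2663·703032+132·14183137 = 3744348300
k=4:  x_4 = 2663·75539384999+407·132·3744348300 = 402322750321537,  y_4 = 2663·3744348300+132·75539384999 = 19942398342768

2663 132
14183137 703032
75539384999 3744348300
402322750321537 19942398342768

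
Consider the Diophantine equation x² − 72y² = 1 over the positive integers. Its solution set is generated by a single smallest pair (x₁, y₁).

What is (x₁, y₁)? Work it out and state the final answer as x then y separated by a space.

√72 = [8; 2,16, …], period ℓ=2 (even) → k=1
k=0  a_k=8  p_k/q_k = 8/1
k=1  a_k=2  p_k/q_k = 17/2
(x₁, y₁) = (17, 2);  17² − 72·2² = 1 ✓

17 2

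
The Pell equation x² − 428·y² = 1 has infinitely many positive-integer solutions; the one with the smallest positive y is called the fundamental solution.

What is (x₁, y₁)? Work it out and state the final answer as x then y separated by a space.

1850887 89466

√428 → a₀=20, period (1,2,4,1,5,10,5,1,4,2,1,40); ℓ=12 even so k=11
a_0=20:  p_0=20·1+0=20,  q_0=20·0+1=1
…
a_4=1:  p_4=1·269+62=331,  q_4=1·13+3=16
…
a_9=4:  p_9=4·119350+99779=577179,  q_9=4·5769+4823=27899
a_10=2:  p_10=2·577179+119350=1273708,  q_10=2·27899+5769=61567
a_11=1:  p_11=1·1273708+577179=1850887,  q_11=1·61567+27899=89466
→ (1850887, 89466).  Check: 1850887²=3425782686769, 428·89466²=3425782686768, difference 1.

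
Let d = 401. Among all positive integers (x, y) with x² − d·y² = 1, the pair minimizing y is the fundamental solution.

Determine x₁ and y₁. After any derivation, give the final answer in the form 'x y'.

d=401: √d = [20; 40] (ℓ=1, odd), read p_1/q_1
k=0  a_k=20  p_k/q_k = 20/1
k=1  a_k=40  p_k/q_k = 801/40
→ (801, 40).  Check: 801²=641601, 401·40²=641600, difference 1.

801 40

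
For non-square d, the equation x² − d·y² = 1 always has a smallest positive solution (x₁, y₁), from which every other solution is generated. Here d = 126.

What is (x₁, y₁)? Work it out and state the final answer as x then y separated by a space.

449 40

d=126: √d = [11; 4,2,4,22] (ℓ=4, even), read p_3/q_3
k=0  a_k=11  p_k/q_k = 11/1
k=1  a_k=4  p_k/q_k = 45/4
k=2  a_k=2  p_k/q_k = 101/9
k=3  a_k=4  p_k/q_k = 449/40
fundamental: x₁=449, y₁=40  (since 201601 − 126·1600 = 1)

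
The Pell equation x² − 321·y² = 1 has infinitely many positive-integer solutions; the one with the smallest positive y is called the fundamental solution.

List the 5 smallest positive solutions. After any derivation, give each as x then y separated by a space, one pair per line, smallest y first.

[17; 1,10,1,34] for √321; ℓ=4 ⇒ convergent index 3
step 0: (17, 1)  from 17·(1,0) + (0,1)
…
step 2: (197, 11)  from 10·(18,1) + (17,1)
step 3: (215, 12)  from 1·(197,11) + (18,1)
fundamental: x₁=215, y₁=12  (since 46225 − 321·144 = 1)
n=2: (215,12)∘(215,12) = (215·215+321·12·12, 215·12+12·215) = (92449,5160)
n=3: (92449,5160)∘(215,12) = (215·92449+321·12·5160, 215·5160+12·92449) = (39752855,2218788)
n=4: (39752855,2218788)∘(215,12) = (215·39752855+321·12·2218788, 215·2218788+12·39752855) = (17093635201,954073680)
n=5: (17093635201,954073680)∘(215,12) = (215·17093635201+321·12·954073680, 215·954073680+12·17093635201) = (7350223383575,410249463612)

215 12
92449 5160
39752855 2218788
17093635201 954073680
7350223383575 410249463612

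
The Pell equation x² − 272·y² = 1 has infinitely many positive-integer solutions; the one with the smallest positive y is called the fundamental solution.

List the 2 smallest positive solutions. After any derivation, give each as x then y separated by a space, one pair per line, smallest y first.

33 2
2177 132

√272 → a₀=16, period (2,32); ℓ=2 even so k=1
step 0: (16, 1)  from 16·(1,0) + (0,1)
step 1: (33, 2)  from 2·(16,1) + (1,0)
→ (33, 2).  Check: 33²=1089, 272·2²=1088, difference 1.
(33+2√272)^2 = 2177 + 132√272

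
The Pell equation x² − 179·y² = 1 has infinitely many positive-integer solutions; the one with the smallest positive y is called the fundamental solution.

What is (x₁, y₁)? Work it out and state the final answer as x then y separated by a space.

√179 → a₀=13, period (2,1,1,1,3,…,1,2,26); ℓ=14 even so k=13
i=0: a=13 ⇒ p=13, q=1
…
i=2: a=1 ⇒ p=40, q=3
i=3: a=1 ⇒ p=67, q=5
i=4: a=1 ⇒ p=107, q=8
i=5: a=3 ⇒ p=388, q=29
i=6: a=5 ⇒ p=2047, q=153
i=7: a=13 ⇒ p=26999, q=2018
i=8: a=5 ⇒ p=137042, q=10243
i=9: a=3 ⇒ p=438125, q=32747
i=10: a=1 ⇒ p=575167, q=42990
i=11: a=1 ⇒ p=1013292, q=75737
i=12: a=1 ⇒ p=1588459, q=118727
i=13: a=2 ⇒ p=4190210, q=313191
→ (4190210, 313191).  Check: 4190210²=17557859844100, 179·313191²=17557859844099, difference 1.

4190210 313191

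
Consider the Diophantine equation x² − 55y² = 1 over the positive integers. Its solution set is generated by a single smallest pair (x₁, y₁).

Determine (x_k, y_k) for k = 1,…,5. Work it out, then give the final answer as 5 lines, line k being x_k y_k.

d=55: √d = [7; 2,2,2,14] (ℓ=4, even), read p_3/q_3
k=0  a_k=7  p_k/q_k = 7/1
…
k=2  a_k=2  p_k/q_k = 37/5
k=3  a_k=2  p_k/q_k = 89/12
fundamental: x₁=89, y₁=12  (since 7921 − 55·144 = 1)
(x_2, y_2) = (89·89 + 55·12·12, 89·12 + 12·89) = (15841, 2136)
(x_3, y_3) = (89·15841 + 55·12·2136, 89·2136 + 12·15841) = (2819609, 380196)
(x_4, y_4) = (89·2819609 + 55·12·380196, 89·380196 + 12·2819609) = (501874561, 67672752)
(x_5, y_5) = (89·501874561 + 55·12·67672752, 89·67672752 + 12·501874561) = (89330852249, 12045369660)

89 12
15841 2136
2819609 380196
501874561 67672752
89330852249 12045369660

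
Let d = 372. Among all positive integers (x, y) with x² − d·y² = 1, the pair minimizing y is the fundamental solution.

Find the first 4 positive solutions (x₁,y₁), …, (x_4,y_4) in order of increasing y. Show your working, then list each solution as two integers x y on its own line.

d=372: √d = [19; 3,2,12,2,3,38] (ℓ=6, even), read p_5/q_5
k=0  a_k=19  p_k/q_k = 19/1
k=1  a_k=3  p_k/q_k = 58/3
k=2  a_k=2  p_k/q_k = 135/7
k=3  a_k=12  p_k/q_k = 1678/87
k=4  a_k=2  p_k/q_k = 3491/181
k=5  a_k=3  p_k/q_k = 12151/630
(x₁, y₁) = (12151, 630);  12151² − 372·630² = 1 ✓
n=2: (12151,630)∘(12151,630) = (12151·12151+372·630·630, 12151·630+630·12151) = (295293601,15310260)
n=3: (295293601,15310260)∘(12151,630) = (12151·295293601+372·630·15310260, 12151·15310260+630·295293601) = (7176225079351,372069937890)
n=4: (7176225079351,372069937890)∘(12151,630) = (12151·7176225079351+372·630·372069937890, 12151·372069937890+630·7176225079351) = (174396621583094401,9042043615292520)

12151 630
295293601 15310260
7176225079351 372069937890
174396621583094401 9042043615292520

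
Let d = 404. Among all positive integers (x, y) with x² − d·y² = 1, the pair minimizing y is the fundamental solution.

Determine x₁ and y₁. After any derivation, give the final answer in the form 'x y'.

201 10

√404 = [20; 10,40, …], period ℓ=2 (even) → k=1
a_0=20:  p_0=20·1+0=20,  q_0=20·0+1=1
a_1=10:  p_1=10·20+1=201,  q_1=10·1+0=10
fundamental: x₁=201, y₁=10  (since 40401 − 404·100 = 1)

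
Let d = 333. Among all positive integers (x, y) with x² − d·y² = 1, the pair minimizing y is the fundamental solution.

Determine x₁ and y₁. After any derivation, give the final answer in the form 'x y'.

√333 → a₀=18, period (4,36); ℓ=2 even so k=1
k=0  a_k=18  p_k/q_k = 18/1
k=1  a_k=4  p_k/q_k = 73/4
(x₁, y₁) = (73, 4);  73² − 333·4² = 1 ✓

73 4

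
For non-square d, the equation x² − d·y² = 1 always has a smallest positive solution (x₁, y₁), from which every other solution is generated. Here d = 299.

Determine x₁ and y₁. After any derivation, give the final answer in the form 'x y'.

[17; 3,2,3,34] for √299; ℓ=4 ⇒ convergent index 3
a_0=17:  p_0=17·1+0=17,  q_0=17·0+1=1
a_1=3:  p_1=3·17+1=52,  q_1=3·1+0=3
a_2=2:  p_2=2·52+17=121,  q_2=2·3+1=7
a_3=3:  p_3=3·121+52=415,  q_3=3·7+3=24
(x₁, y₁) = (415, 24);  415² − 299·24² = 1 ✓

415 24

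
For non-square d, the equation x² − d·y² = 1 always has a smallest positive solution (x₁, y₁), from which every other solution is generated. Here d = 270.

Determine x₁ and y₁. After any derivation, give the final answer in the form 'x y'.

5291 322

[16; 2,3,6,3,2,32] for √270; ℓ=6 ⇒ convergent index 5
i=0: a=16 ⇒ p=16, q=1
…
i=4: a=3 ⇒ p=2284, q=139
i=5: a=2 ⇒ p=5291, q=322
fundamental: x₁=5291, y₁=322  (since 27994681 − 270·103684 = 1)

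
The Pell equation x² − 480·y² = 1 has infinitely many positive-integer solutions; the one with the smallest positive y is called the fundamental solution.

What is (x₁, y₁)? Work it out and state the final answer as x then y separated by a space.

241 11

[21; 1,9,1,42] for √480; ℓ=4 ⇒ convergent index 3
k=0  a_k=21  p_k/q_k = 21/1
k=1  a_k=1  p_k/q_k = 22/1
k=2  a_k=9  p_k/q_k = 219/10
k=3  a_k=1  p_k/q_k = 241/11
fundamental: x₁=241, y₁=11  (since 58081 − 480·121 = 1)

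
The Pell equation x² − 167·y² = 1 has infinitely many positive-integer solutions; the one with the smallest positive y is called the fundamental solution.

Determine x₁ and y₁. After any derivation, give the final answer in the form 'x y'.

168 13

√167 → a₀=12, period (1,11,1,24); ℓ=4 even so k=3
step 0: (12, 1)  from 12·(1,0) + (0,1)
step 1: (13, 1)  from 1·(12,1) + (1,0)
step 2: (155, 12)  from 11·(13,1) + (12,1)
step 3: (168, 13)  from 1·(155,12) + (13,1)
(x₁, y₁) = (168, 13);  168² − 167·13² = 1 ✓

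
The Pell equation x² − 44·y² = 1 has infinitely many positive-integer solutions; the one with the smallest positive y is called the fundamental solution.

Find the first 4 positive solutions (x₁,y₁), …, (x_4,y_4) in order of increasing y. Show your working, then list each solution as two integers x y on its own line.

199 30
79201 11940
31521799 4752090
12545596801 1891319880

[6; 1,1,1,2,1,1,1,12] for √44; ℓ=8 ⇒ convergent index 7
i=0: a=6 ⇒ p=6, q=1
i=1: a=1 ⇒ p=7, q=1
…
i=5: a=1 ⇒ p=73, q=11
i=6: a=1 ⇒ p=126, q=19
i=7: a=1 ⇒ p=199, q=30
fundamental: x₁=199, y₁=30  (since 39601 − 44·900 = 1)
n=2: (199,30)∘(199,30) = (199·199+44·30·30, 199·30+30·199) = (79201,11940)
n=3: (79201,11940)∘(199,30) = (199·79201+44·30·11940, 199·11940+30·79201) = (31521799,4752090)
n=4: (31521799,4752090)∘(199,30) = (199·31521799+44·30·4752090, 199·4752090+30·31521799) = (12545596801,1891319880)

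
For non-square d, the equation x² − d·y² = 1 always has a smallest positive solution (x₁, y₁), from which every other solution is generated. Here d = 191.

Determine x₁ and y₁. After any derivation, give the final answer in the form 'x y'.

√191 = [13; 1,4,1,1,3,…,4,1,26, …], period ℓ=16 (even) → k=15
k=0  a_k=13  p_k/q_k = 13/1
…
k=3  a_k=1  p_k/q_k = 83/6
k=4  a_k=1  p_k/q_k = 152/11
k=5  a_k=3  p_k/q_k = 539/39
k=6  a_k=2  p_k/q_k = 1230/89
k=7  a_k=2  p_k/q_k = 2999/217
k=8  a_k=13  p_k/q_k = 40217/2910
…
k=10  a_k=2  p_k/q_k = 207083/14984
k=11  a_k=3  p_k/q_k = 704682/50989
…
k=13  a_k=1  p_k/q_k = 1616447/116962
k=14  a_k=4  p_k/q_k = 7377553/533821
k=15  a_k=1  p_k/q_k = 8994000/650783
(x₁, y₁) = (8994000, 650783);  8994000² − 191·650783² = 1 ✓

8994000 650783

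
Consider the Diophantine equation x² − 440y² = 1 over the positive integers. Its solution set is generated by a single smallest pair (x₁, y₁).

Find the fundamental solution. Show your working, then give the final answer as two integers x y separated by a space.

d=440: √d = [20; 1,40] (ℓ=2, even), read p_1/q_1
step 0: (20, 1)  from 20·(1,0) + (0,1)
step 1: (21, 1)  from 1·(20,1) + (1,0)
(x₁, y₁) = (21, 1);  21² − 440·1² = 1 ✓

21 1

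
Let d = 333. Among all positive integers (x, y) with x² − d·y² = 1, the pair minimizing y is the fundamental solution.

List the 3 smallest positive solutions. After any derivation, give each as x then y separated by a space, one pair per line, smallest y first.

√333 = [18; 4,36, …], period ℓ=2 (even) → k=1
a_0=18:  p_0=18·1+0=18,  q_0=18·0+1=1
a_1=4:  p_1=4·18+1=73,  q_1=4·1+0=4
(x₁, y₁) = (73, 4);  73² − 333·4² = 1 ✓
n=2: (73,4)∘(73,4) = (73·73+333·4·4, 73·4+4·73) = (10657,584)
n=3: (10657,584)∘(73,4) = (73·10657+333·4·584, 73·584+4·10657) = (1555849,85260)

73 4
10657 584
1555849 85260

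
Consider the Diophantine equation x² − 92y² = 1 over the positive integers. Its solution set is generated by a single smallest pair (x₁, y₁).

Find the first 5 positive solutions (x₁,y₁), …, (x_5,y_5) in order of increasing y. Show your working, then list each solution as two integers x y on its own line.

1151 120
2649601 276240
6099380351 635904360
14040770918401 1463851560480
32321848554778751 3369785656320600

√92 → a₀=9, period (1,1,2,4,2,1,1,18); ℓ=8 even so k=7
i=0: a=9 ⇒ p=9, q=1
i=1: a=1 ⇒ p=10, q=1
i=2: a=1 ⇒ p=19, q=2
i=3: a=2 ⇒ p=48, q=5
i=4: a=4 ⇒ p=211, q=22
i=5: a=2 ⇒ p=470, q=49
i=6: a=1 ⇒ p=681, q=71
i=7: a=1 ⇒ p=1151, q=120
→ (1151, 120).  Check: 1151²=1324801, 92·120²=1324800, difference 1.
(1151+120√92)^2 = 2649601 + 276240√92
(1151+120√92)^3 = 6099380351 + 635904360√92
(1151+120√92)^4 = 14040770918401 + 1463851560480√92
(1151+120√92)^5 = 32321848554778751 + 3369785656320600√92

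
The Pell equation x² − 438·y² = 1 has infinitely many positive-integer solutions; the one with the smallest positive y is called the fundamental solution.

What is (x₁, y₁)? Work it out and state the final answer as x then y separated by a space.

√438 = [20; 1,12,1,40, …], period ℓ=4 (even) → k=3
i=0: a=20 ⇒ p=20, q=1
i=1: a=1 ⇒ p=21, q=1
i=2: a=12 ⇒ p=272, q=13
i=3: a=1 ⇒ p=293, q=14
(x₁, y₁) = (293, 14);  293² − 438·14² = 1 ✓

293 14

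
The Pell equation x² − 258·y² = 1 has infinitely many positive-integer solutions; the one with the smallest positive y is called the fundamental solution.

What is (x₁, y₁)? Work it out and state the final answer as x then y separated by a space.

√258 → a₀=16, period (16,32); ℓ=2 even so k=1
i=0: a=16 ⇒ p=16, q=1
i=1: a=16 ⇒ p=257, q=16
→ (257, 16).  Check: 257²=66049, 258·16²=66048, difference 1.

257 16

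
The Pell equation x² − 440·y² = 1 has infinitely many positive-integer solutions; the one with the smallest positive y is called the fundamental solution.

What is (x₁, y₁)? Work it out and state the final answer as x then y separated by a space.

21 1

√440 → a₀=20, period (1,40); ℓ=2 even so k=1
i=0: a=20 ⇒ p=20, q=1
i=1: a=1 ⇒ p=21, q=1
(x₁, y₁) = (21, 1);  21² − 440·1² = 1 ✓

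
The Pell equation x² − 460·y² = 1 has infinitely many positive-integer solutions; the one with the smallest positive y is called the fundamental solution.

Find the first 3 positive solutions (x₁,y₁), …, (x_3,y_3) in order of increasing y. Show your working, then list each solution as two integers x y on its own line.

[21; 2,4,3,1,2,10,2,1,3,4,2,42] for √460; ℓ=12 ⇒ convergent index 11
a_0=21:  p_0=21·1+0=21,  q_0=21·0+1=1
a_1=2:  p_1=2·21+1=43,  q_1=2·1+0=2
a_2=4:  p_2=4·43+21=193,  q_2=4·2+1=9
a_3=3:  p_3=3·193+43=622,  q_3=3·9+2=29
a_4=1:  p_4=1·622+193=815,  q_4=1·29+9=38
a_5=2:  p_5=2·815+622=2252,  q_5=2·38+29=105
a_6=10:  p_6=10·2252+815=23335,  q_6=10·105+38=1088
a_7=2:  p_7=2·23335+2252=48922,  q_7=2·1088+105=2281
a_8=1:  p_8=1·48922+23335=72257,  q_8=1·2281+1088=3369
a_9=3:  p_9=3·72257+48922=265693,  q_9=3·3369+2281=12388
a_10=4:  p_10=4·265693+72257=1135029,  q_10=4·12388+3369=52921
a_11=2:  p_11=2·1135029+265693=2535751,  q_11=2·52921+12388=118230
fundamental: x₁=2535751, y₁=118230  (since 6430033134001 − 460·13978332900 = 1)
(x_2, y_2) = (2535751·2535751 + 460·118230·118230, 2535751·118230 + 118230·2535751) = (12860066268001, 599603681460)
(x_3, y_3) = (2535751·12860066268001 + 460·118230·599603681460, 2535751·599603681460 + 118230·12860066268001) = (65219851798297071751, 3040891269731634690)

2535751 118230
12860066268001 599603681460
65219851798297071751 3040891269731634690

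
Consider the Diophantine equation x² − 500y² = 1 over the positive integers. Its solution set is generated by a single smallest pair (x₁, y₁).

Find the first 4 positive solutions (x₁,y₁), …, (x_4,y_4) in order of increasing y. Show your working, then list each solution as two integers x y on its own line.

√500 → a₀=22, period (2,1,3,2,1,…,1,2,44); ℓ=14 even so k=13
a_0=22:  p_0=22·1+0=22,  q_0=22·0+1=1
…
a_3=3:  p_3=3·67+45=246,  q_3=3·3+2=11
a_4=2:  p_4=2·246+67=559,  q_4=2·11+3=25
a_5=1:  p_5=1·559+246=805,  q_5=1·25+11=36
a_6=1:  p_6=1·805+559=1364,  q_6=1·36+25=61
a_7=10:  p_7=10·1364+805=14445,  q_7=10·61+36=646
a_8=1:  p_8=1·14445+1364=15809,  q_8=1·646+61=707
a_9=1:  p_9=1·15809+14445=30254,  q_9=1·707+646=1353
a_10=2:  p_10=2·30254+15809=76317,  q_10=2·1353+707=3413
a_11=3:  p_11=3·76317+30254=259205,  q_11=3·3413+1353=11592
a_12=1:  p_12=1·259205+76317=335522,  q_12=1·11592+3413=15005
a_13=2:  p_13=2·335522+259205=930249,  q_13=2·15005+11592=41602
→ (930249, 41602).  Check: 930249²=865363202001, 500·41602²=865363202000, difference 1.
k=2:  x_2 = 930249·930249+500·41602·41602 = 1730726404001,  y_2 = 930249·41602+41602·930249 = 77400437796
k=3:  x_3 = 930249·1730726404001+500·41602·77400437796 = 3220013013190122249,  y_3 = 930249·77400437796+41602·1730726404001 = 144003359718540806
k=4:  x_4 = 930249·3220013013190122249+500·41602·144003359718540806 = 5990827771012465337616001,  y_4 = 930249·144003359718540806+41602·3220013013190122249 = 267917962749548332043592

930249 41602
1730726404001 77400437796
3220013013190122249 144003359718540806
5990827771012465337616001 267917962749548332043592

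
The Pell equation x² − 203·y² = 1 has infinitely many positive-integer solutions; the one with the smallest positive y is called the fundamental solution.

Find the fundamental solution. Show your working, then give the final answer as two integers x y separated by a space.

57 4

[14; 4,28] for √203; ℓ=2 ⇒ convergent index 1
a_0=14:  p_0=14·1+0=14,  q_0=14·0+1=1
a_1=4:  p_1=4·14+1=57,  q_1=4·1+0=4
(x₁, y₁) = (57, 4);  57² − 203·4² = 1 ✓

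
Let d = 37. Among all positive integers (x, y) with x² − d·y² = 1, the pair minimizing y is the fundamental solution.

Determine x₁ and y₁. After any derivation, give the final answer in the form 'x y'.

√37 = [6; 12, …], period ℓ=1 (odd) → k=1
k=0  a_k=6  p_k/q_k = 6/1
k=1  a_k=12  p_k/q_k = 73/12
→ (73, 12).  Check: 73²=5329, 37·12²=5328, difference 1.

73 12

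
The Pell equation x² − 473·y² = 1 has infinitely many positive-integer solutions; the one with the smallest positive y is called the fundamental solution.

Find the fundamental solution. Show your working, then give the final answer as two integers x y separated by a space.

87 4

[21; 1,2,1,42] for √473; ℓ=4 ⇒ convergent index 3
a_0=21:  p_0=21·1+0=21,  q_0=21·0+1=1
…
a_2=2:  p_2=2·22+21=65,  q_2=2·1+1=3
a_3=1:  p_3=1·65+22=87,  q_3=1·3+1=4
fundamental: x₁=87, y₁=4  (since 7569 − 473·16 = 1)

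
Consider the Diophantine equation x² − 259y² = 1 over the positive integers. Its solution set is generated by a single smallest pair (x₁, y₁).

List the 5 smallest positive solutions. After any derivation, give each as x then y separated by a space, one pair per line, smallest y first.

847225 52644
1435580401249 89202625800
2432519210895520825 151149389286757356
4121782176900479681520001 256115082676856799248400
6984153809646585277140670173625 433974201841648854097164622644

√259 → a₀=16, period (10,1,2,3,4,3,2,1,10,32); ℓ=10 even so k=9
step 0: (16, 1)  from 16·(1,0) + (0,1)
…
step 5: (7403, 460)  from 4·(1722,107) + (515,32)
…
step 8: (79196, 4921)  from 1·(55265,3434) + (23931,1487)
step 9: (847225, 52644)  from 10·(79196,4921) + (55265,3434)
→ (847225, 52644).  Check: 847225²=717790200625, 259·52644²=717790200624, difference 1.
(x_2, y_2) = (847225·847225 + 259·52644·52644, 847225·52644 + 52644·847225) = (1435580401249, 89202625800)
(x_3, y_3) = (847225·1435580401249 + 259·52644·89202625800, 847225·89202625800 + 52644·1435580401249) = (2432519210895520825, 151149389286757356)
(x_4, y_4) = (847225·2432519210895520825 + 259·52644·151149389286757356, 847225·151149389286757356 + 52644·2432519210895520825) = (4121782176900479681520001, 256115082676856799248400)
(x_5, y_5) = (847225·4121782176900479681520001 + 259·52644·256115082676856799248400, 847225·256115082676856799248400 + 52644·4121782176900479681520001) = (6984153809646585277140670173625, 433974201841648854097164622644)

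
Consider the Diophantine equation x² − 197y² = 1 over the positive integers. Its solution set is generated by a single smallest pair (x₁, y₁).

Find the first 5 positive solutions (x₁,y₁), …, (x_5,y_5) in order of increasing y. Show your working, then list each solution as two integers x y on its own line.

[14; 28] for √197; ℓ=1 ⇒ convergent index 1
a_0=14:  p_0=14·1+0=14,  q_0=14·0+1=1
a_1=28:  p_1=28·14+1=393,  q_1=28·1+0=28
(x₁, y₁) = (393, 28);  393² − 197·28² = 1 ✓
(x_2, y_2) = (393·393 + 197·28·28, 393·28 + 28·393) = (308897, 22008)
(x_3, y_3) = (393·308897 + 197·28·22008, 393·22008 + 28·308897) = (242792649, 17298260)
(x_4, y_4) = (393·242792649 + 197·28·17298260, 393·17298260 + 28·242792649) = (190834713217, 13596410352)
(x_5, y_5) = (393·190834713217 + 197·28·13596410352, 393·13596410352 + 28·190834713217) = (149995841795913, 10686761238412)

393 28
308897 22008
242792649 17298260
190834713217 13596410352
149995841795913 10686761238412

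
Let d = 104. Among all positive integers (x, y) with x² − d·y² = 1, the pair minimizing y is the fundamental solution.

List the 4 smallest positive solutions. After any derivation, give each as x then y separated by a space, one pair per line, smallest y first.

√104 → a₀=10, period (5,20); ℓ=2 even so k=1
a_0=10:  p_0=10·1+0=10,  q_0=10·0+1=1
a_1=5:  p_1=5·10+1=51,  q_1=5·1+0=5
(x₁, y₁) = (51, 5);  51² − 104·5² = 1 ✓
(x_2, y_2) = (51·51 + 104·5·5, 51·5 + 5·51) = (5201, 510)
(x_3, y_3) = (51·5201 + 104·5·510, 51·510 + 5·5201) = (530451, 52015)
(x_4, y_4) = (51·530451 + 104·5·52015, 51·52015 + 5·530451) = (54100801, 5305020)

51 5
5201 510
530451 52015
54100801 5305020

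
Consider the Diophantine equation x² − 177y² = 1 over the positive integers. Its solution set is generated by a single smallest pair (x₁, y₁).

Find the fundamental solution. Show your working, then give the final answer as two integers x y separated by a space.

√177 = [13; 3,3,2,8,2,3,3,26, …], period ℓ=8 (even) → k=7
a_0=13:  p_0=13·1+0=13,  q_0=13·0+1=1
a_1=3:  p_1=3·13+1=40,  q_1=3·1+0=3
…
a_4=8:  p_4=8·306+133=2581,  q_4=8·23+10=194
a_5=2:  p_5=2·2581+306=5468,  q_5=2·194+23=411
a_6=3:  p_6=3·5468+2581=18985,  q_6=3·411+194=1427
a_7=3:  p_7=3·18985+5468=62423,  q_7=3·1427+411=4692
fundamental: x₁=62423, y₁=4692  (since 3896630929 − 177·22014864 = 1)

62423 4692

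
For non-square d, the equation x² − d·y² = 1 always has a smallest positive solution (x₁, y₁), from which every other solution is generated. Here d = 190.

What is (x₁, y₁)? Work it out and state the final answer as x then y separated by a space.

52021 3774

d=190: √d = [13; 1,3,1,1,1,…,3,1,26] (ℓ=14, even), read p_13/q_13
i=0: a=13 ⇒ p=13, q=1
…
i=2: a=3 ⇒ p=55, q=4
…
i=7: a=2 ⇒ p=1213, q=88
…
i=9: a=1 ⇒ p=4149, q=301
i=10: a=1 ⇒ p=7085, q=514
i=11: a=1 ⇒ p=11234, q=815
i=12: a=3 ⇒ p=40787, q=2959
i=13: a=1 ⇒ p=52021, q=3774
fundamental: x₁=52021, y₁=3774  (since 2706184441 − 190·14243076 = 1)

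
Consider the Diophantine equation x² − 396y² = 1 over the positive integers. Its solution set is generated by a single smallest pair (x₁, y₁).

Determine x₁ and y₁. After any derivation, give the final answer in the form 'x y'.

√396 = [19; 1,8,1,38, …], period ℓ=4 (even) → k=3
i=0: a=19 ⇒ p=19, q=1
…
i=2: a=8 ⇒ p=179, q=9
i=3: a=1 ⇒ p=199, q=10
(x₁, y₁) = (199, 10);  199² − 396·10² = 1 ✓

199 10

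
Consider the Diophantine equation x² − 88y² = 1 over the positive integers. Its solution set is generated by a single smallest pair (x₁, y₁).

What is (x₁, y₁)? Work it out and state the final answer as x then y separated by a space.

197 21

√88 = [9; 2,1,1,1,2,18, …], period ℓ=6 (even) → k=5
a_0=9:  p_0=9·1+0=9,  q_0=9·0+1=1
a_1=2:  p_1=2·9+1=19,  q_1=2·1+0=2
…
a_3=1:  p_3=1·28+19=47,  q_3=1·3+2=5
a_4=1:  p_4=1·47+28=75,  q_4=1·5+3=8
a_5=2:  p_5=2·75+47=197,  q_5=2·8+5=21
→ (197, 21).  Check: 197²=38809, 88·21²=38808, difference 1.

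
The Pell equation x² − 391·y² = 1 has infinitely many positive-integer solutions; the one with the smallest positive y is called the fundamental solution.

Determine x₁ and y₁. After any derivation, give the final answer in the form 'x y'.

√391 = [19; 1,3,2,2,1,…,3,1,38, …], period ℓ=16 (even) → k=15
k=0  a_k=19  p_k/q_k = 19/1
…
k=2  a_k=3  p_k/q_k = 79/4
k=3  a_k=2  p_k/q_k = 178/9
k=4  a_k=2  p_k/q_k = 435/22
…
k=7  a_k=2  p_k/q_k = 2709/137
k=8  a_k=19  p_k/q_k = 52519/2656
…
k=10  a_k=1  p_k/q_k = 160266/8105
k=11  a_k=1  p_k/q_k = 268013/13554
…
k=13  a_k=2  p_k/q_k = 1660597/83980
k=14  a_k=3  p_k/q_k = 5678083/287153
k=15  a_k=1  p_k/q_k = 7338680/371133
fundamental: x₁=7338680, y₁=371133  (since 53856224142400 − 391·137739703689 = 1)

7338680 371133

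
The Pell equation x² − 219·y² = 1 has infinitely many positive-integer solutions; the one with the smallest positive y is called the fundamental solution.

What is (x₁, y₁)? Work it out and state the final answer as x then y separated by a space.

74 5

√219 = [14; 1,3,1,28, …], period ℓ=4 (even) → k=3
k=0  a_k=14  p_k/q_k = 14/1
k=1  a_k=1  p_k/q_k = 15/1
k=2  a_k=3  p_k/q_k = 59/4
k=3  a_k=1  p_k/q_k = 74/5
(x₁, y₁) = (74, 5);  74² − 219·5² = 1 ✓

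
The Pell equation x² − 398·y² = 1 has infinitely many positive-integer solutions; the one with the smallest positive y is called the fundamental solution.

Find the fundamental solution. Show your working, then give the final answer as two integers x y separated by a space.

399 20

√398 = [19; 1,18,1,38, …], period ℓ=4 (even) → k=3
step 0: (19, 1)  from 19·(1,0) + (0,1)
step 1: (20, 1)  from 1·(19,1) + (1,0)
step 2: (379, 19)  from 18·(20,1) + (19,1)
step 3: (399, 20)  from 1·(379,19) + (20,1)
fundamental: x₁=399, y₁=20  (since 159201 − 398·400 = 1)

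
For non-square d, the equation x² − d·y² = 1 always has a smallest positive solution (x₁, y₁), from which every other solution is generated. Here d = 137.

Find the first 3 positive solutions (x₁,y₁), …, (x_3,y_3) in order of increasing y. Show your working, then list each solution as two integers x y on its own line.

√137 → a₀=11, period (1,2,2,1,1,2,2,1,22); ℓ=9 odd so k=17
k=0  a_k=11  p_k/q_k = 11/1
…
k=2  a_k=2  p_k/q_k = 35/3
k=3  a_k=2  p_k/q_k = 82/7
k=4  a_k=1  p_k/q_k = 117/10
k=5  a_k=1  p_k/q_k = 199/17
…
k=8  a_k=1  p_k/q_k = 1744/149
k=9  a_k=22  p_k/q_k = 39597/3383
k=10  a_k=1  p_k/q_k = 41341/3532
k=11  a_k=2  p_k/q_k = 122279/10447
…
k=13  a_k=1  p_k/q_k = 408178/34873
…
k=16  a_k=2  p_k/q_k = 4286741/366241
k=17  a_k=1  p_k/q_k = 6083073/519712
(x₁, y₁) = (6083073, 519712);  6083073² − 137·519712² = 1 ✓
n=2: (6083073,519712)∘(6083073,519712) = (6083073·6083073+137·519712·519712, 6083073·519712+519712·6083073) = (74007554246657,6322892069952)
n=3: (74007554246657,6322892069952)∘(6083073,519712) = (6083073·74007554246657+137·519712·6322892069952, 6083073·6322892069952+519712·74007554246657) = (900386710067742990849,76925228065277725280)

6083073 519712
74007554246657 6322892069952
900386710067742990849 76925228065277725280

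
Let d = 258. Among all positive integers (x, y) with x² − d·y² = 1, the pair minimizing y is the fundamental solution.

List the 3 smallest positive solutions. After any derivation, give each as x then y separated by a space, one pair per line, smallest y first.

257 16
132097 8224
67897601 4227120

[16; 16,32] for √258; ℓ=2 ⇒ convergent index 1
a_0=16:  p_0=16·1+0=16,  q_0=16·0+1=1
a_1=16:  p_1=16·16+1=257,  q_1=16·1+0=16
fundamental: x₁=257, y₁=16  (since 66049 − 258·256 = 1)
(x_2, y_2) = (257·257 + 258·16·16, 257·16 + 16·257) = (132097, 8224)
(x_3, y_3) = (257·132097 + 258·16·8224, 257·8224 + 16·132097) = (67897601, 4227120)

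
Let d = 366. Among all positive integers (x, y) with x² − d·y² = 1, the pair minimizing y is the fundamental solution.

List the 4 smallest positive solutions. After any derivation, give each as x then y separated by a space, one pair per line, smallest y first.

[19; 7,1,1,1,2,12,2,1,1,1,7,38] for √366; ℓ=12 ⇒ convergent index 11
step 0: (19, 1)  from 19·(1,0) + (0,1)
step 1: (134, 7)  from 7·(19,1) + (1,0)
step 2: (153, 8)  from 1·(134,7) + (19,1)
step 3: (287, 15)  from 1·(153,8) + (134,7)
…
step 5: (1167, 61)  from 2·(440,23) + (287,15)
step 6: (14444, 755)  from 12·(1167,61) + (440,23)
step 7: (30055, 1571)  from 2·(14444,755) + (1167,61)
…
step 9: (74554, 3897)  from 1·(44499,2326) + (30055,1571)
step 10: (119053, 6223)  from 1·(74554,3897) + (44499,2326)
step 11: (907925, 47458)  from 7·(119053,6223) + (74554,3897)
(x₁, y₁) = (907925, 47458);  907925² − 366·47458² = 1 ✓
k=2:  x_2 = 907925·907925+366·47458·47458 = 1648655611249,  y_2 = 907925·47458+47458·907925 = 86176609300
k=3:  x_3 = 907925·1648655611249+366·47458·86176609300 = 2993711291685588725,  y_3 = 907925·86176609300+47458·1648655611249 = 156483795997357542
k=4:  x_4 = 907925·2993711291685588725+366·47458·156483795997357542 = 5436130649005627630680001,  y_4 = 907925·156483795997357542+47458·2993711291685588725 = 284151100961715516031400

907925 47458
1648655611249 86176609300
2993711291685588725 156483795997357542
5436130649005627630680001 284151100961715516031400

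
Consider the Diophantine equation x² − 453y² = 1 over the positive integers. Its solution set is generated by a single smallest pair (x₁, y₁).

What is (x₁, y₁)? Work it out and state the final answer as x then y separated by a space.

√453 → a₀=21, period (3,1,1,10,14,10,1,1,3,42); ℓ=10 even so k=9
k=0  a_k=21  p_k/q_k = 21/1
k=1  a_k=3  p_k/q_k = 64/3
k=2  a_k=1  p_k/q_k = 85/4
k=3  a_k=1  p_k/q_k = 149/7
k=4  a_k=10  p_k/q_k = 1575/74
…
k=6  a_k=10  p_k/q_k = 223565/10504
k=7  a_k=1  p_k/q_k = 245764/11547
k=8  a_k=1  p_k/q_k = 469329/22051
k=9  a_k=3  p_k/q_k = 1653751/77700
(x₁, y₁) = (1653751, 77700);  1653751² − 453·77700² = 1 ✓

1653751 77700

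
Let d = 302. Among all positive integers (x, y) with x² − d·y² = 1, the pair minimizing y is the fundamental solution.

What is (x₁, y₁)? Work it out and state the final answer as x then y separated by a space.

4276623 246092

√302 = [17; 2,1,1,1,4,…,1,2,34, …], period ℓ=16 (even) → k=15
i=0: a=17 ⇒ p=17, q=1
…
i=2: a=1 ⇒ p=52, q=3
…
i=5: a=4 ⇒ p=643, q=37
i=6: a=2 ⇒ p=1425, q=82
i=7: a=1 ⇒ p=2068, q=119
i=8: a=16 ⇒ p=34513, q=1986
…
i=11: a=4 ⇒ p=467281, q=26889
…
i=14: a=1 ⇒ p=1617193, q=93059
i=15: a=2 ⇒ p=4276623, q=246092
(x₁, y₁) = (4276623, 246092);  4276623² − 302·246092² = 1 ✓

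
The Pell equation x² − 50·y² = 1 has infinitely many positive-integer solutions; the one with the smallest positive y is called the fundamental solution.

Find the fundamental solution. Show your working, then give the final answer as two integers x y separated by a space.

d=50: √d = [7; 14] (ℓ=1, odd), read p_1/q_1
k=0  a_k=7  p_k/q_k = 7/1
k=1  a_k=14  p_k/q_k = 99/14
→ (99, 14).  Check: 99²=9801, 50·14²=9800, difference 1.

99 14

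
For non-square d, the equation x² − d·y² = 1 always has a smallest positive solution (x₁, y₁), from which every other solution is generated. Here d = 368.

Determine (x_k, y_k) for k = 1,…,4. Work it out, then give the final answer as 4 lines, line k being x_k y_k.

d=368: √d = [19; 5,2,5,38] (ℓ=4, even), read p_3/q_3
a_0=19:  p_0=19·1+0=19,  q_0=19·0+1=1
…
a_2=2:  p_2=2·96+19=211,  q_2=2·5+1=11
a_3=5:  p_3=5·211+96=1151,  q_3=5·11+5=60
fundamental: x₁=1151, y₁=60  (since 1324801 − 368·3600 = 1)
n=2: (1151,60)∘(1151,60) = (1151·1151+368·60·60, 1151·60+60·1151) = (2649601,138120)
n=3: (2649601,138120)∘(1151,60) = (1151·2649601+368·60·138120, 1151·138120+60·2649601) = (6099380351,317952180)
n=4: (6099380351,317952180)∘(1151,60) = (1151·6099380351+368·60·317952180, 1151·317952180+60·6099380351) = (14040770918401,731925780240)

1151 60
2649601 138120
6099380351 317952180
14040770918401 731925780240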